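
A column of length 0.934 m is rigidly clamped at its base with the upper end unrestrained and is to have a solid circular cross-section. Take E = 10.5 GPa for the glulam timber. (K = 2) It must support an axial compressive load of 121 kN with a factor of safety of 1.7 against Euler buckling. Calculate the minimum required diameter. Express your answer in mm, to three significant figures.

Required P_cr = n·P = 1.7 × 121 = 205.7 kN
L_e = K·L = 2 × 0.934 = 1.868 m
Required I = P_cr·L_e²/(π²E) = 2.057×10^5 × 1.868² / (π² × 1.05×10^10) = 6.926×10^-6 m⁴
I_req = 6.926×10^6 mm⁴
Solid circle: I = πd⁴/64  ⇒  d = (64I/π)^(1/4) = (64×6.926×10^6/π)^(1/4) = 109 mm

d ≈ 109 mm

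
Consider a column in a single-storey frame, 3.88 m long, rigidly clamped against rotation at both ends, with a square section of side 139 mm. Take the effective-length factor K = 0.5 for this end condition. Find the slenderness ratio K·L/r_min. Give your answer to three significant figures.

I = a⁴/12 = 139⁴/12 = 3.111×10^7 mm⁴
A = 1.932×10^4 mm²;  r_min = √(I/A) = √(3.111×10^7/1.932×10^4) = 40.13 mm
L_e = K·L = 0.5 × 3.88 m = 1.940 m = 1940.0 mm
λ = L_e / r_min = 1940.0 / 40.13 = 48.3

λ ≈ 48.3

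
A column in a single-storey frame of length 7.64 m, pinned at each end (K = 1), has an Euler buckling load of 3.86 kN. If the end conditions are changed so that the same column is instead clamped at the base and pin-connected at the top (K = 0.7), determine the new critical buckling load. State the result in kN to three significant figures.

P_cr ≈ 7.88 kN

P_cr ∝ 1/K², so P_cr,new = P_cr,old × (K_old/K_new)² = 3.86 × (1/0.7)²
= 3.86 × 2.041 = 7.88 kN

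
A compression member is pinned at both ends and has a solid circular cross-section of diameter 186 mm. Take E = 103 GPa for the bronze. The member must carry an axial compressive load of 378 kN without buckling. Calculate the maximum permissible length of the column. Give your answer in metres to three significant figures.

I = πd⁴/64 = π×186⁴/64 = 5.875×10^7 mm⁴
I = 5.875×10^-5 m⁴
At the buckling limit P_cr = P = 3.780×10^5 N
From P_cr = π²EI/(K·L)²:  L = (1/K)·√(π²EI/P_cr) = (1/1)·√(π²×1.03×10^11×5.875×10^-5/3.780×10^5)
L = 12.6 m

L_max ≈ 12.6 m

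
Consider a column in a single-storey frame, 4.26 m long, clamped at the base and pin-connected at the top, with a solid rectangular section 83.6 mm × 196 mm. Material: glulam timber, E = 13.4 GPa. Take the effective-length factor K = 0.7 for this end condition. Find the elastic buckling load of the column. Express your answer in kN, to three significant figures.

P_cr ≈ 142 kN

Buckling occurs about the weak axis: I_min = h·b³/12 with b = 83.6 mm (the shorter side).
I_min = 196×83.6³/12 = 9.543×10^6 mm⁴
I = 9.543×10^6 mm⁴ = 9.543×10^-6 m⁴
Effective length L_e = K·L = 0.7 × 4.26 = 2.982 m
P_cr = π²EI / L_e² = π² × 13.4×10⁹ × 9.543×10^-6 / 2.982² = 1.419×10^5 N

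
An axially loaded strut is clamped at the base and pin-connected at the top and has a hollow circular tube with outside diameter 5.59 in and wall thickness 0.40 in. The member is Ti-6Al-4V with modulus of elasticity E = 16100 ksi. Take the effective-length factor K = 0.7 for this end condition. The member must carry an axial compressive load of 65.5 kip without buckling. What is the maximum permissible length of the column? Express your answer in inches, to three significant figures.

Inner diameter d_i = 5.59 − 2×0.40 = 4.790 in
I = π(d_o⁴ − d_i⁴)/64 = π(5.59⁴ − 4.790⁴)/64 = 22.09 in⁴
At the buckling limit P_cr = P = 6.550×10^4 lb
From P_cr = π²EI/(K·L)²:  L = (1/K)·√(π²EI/P_cr) = (1/0.7)·√(π²×1.61×10^7×22.09/6.550×10^4)
L = 331 in

L_max ≈ 331 in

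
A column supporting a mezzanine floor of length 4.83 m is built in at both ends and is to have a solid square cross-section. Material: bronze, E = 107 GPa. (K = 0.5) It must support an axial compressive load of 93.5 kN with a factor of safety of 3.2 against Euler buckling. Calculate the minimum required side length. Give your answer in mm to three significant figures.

Required P_cr = n·P = 3.2 × 93.5 = 299.2 kN
L_e = K·L = 0.5 × 4.83 = 2.415 m
Required I = P_cr·L_e²/(π²E) = 2.992×10^5 × 2.415² / (π² × 1.07×10^11) = 1.652×10^-6 m⁴
I_req = 1.652×10^6 mm⁴
Solid square: I = a⁴/12  ⇒  a = (12I)^(1/4) = (12×1.652×10^6)^(1/4) = 66.7 mm

a ≈ 66.7 mm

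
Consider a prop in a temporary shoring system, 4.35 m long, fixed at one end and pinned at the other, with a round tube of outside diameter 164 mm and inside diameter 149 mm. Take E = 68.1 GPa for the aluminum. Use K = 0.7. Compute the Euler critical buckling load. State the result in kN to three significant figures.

P_cr ≈ 820 kN

d_o = 164 mm, d_i = 149 mm
I = π(d_o⁴ − d_i⁴)/64 = π(164⁴ − 149.0⁴)/64 = 1.132×10^7 mm⁴
I = 1.132×10^7 mm⁴ = 1.132×10^-5 m⁴
Effective length L_e = K·L = 0.7 × 4.35 = 3.045 m
P_cr = π²EI / L_e² = π² × 68.1×10⁹ × 1.132×10^-5 / 3.045² = 8.202×10^5 N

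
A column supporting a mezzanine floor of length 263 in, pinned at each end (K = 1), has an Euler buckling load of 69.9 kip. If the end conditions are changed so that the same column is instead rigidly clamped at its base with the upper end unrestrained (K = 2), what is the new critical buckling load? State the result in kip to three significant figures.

P_cr ≈ 17.5 kip

P_cr ∝ 1/K², so P_cr,new = P_cr,old × (K_old/K_new)² = 69.9 × (1/2)²
= 69.9 × 0.2500 = 17.5 kip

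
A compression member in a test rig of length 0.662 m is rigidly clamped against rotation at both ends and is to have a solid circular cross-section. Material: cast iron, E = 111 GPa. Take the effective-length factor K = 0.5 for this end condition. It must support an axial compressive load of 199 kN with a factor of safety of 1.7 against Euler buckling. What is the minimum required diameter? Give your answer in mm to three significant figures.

Required P_cr = n·P = 1.7 × 199 = 338.3 kN
L_e = K·L = 0.5 × 0.662 = 0.3310 m
Required I = P_cr·L_e²/(π²E) = 3.383×10^5 × 0.3310² / (π² × 1.11×10^11) = 3.383×10^-8 m⁴
I_req = 3.383×10^4 mm⁴
Solid circle: I = πd⁴/64  ⇒  d = (64I/π)^(1/4) = (64×3.383×10^4/π)^(1/4) = 28.8 mm

d ≈ 28.8 mm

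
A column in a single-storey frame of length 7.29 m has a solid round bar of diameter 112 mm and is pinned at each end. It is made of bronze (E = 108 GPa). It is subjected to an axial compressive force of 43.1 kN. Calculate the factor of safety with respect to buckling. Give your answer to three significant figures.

I = πd⁴/64 = π×112⁴/64 = 7.724×10^6 mm⁴
I = 7.724×10^6 mm⁴ = 7.724×10^-6 m⁴
Effective length L_e = K·L = 1 × 7.29 = 7.290 m
P_cr = π²EI / L_e² = π² × 108×10⁹ × 7.724×10^-6 / 7.290² = 1.549×10^5 N
Factor of safety n = P_cr / P = 154.92 / 43.1 = 3.59

n ≈ 3.59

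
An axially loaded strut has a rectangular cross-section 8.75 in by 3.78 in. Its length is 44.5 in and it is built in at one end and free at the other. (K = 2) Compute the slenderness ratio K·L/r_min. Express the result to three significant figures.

λ ≈ 81.6

Buckling occurs about the weak axis: I_min = h·b³/12 with b = 3.78 in (the shorter side).
I_min = 8.75×3.78³/12 = 39.38 in⁴
A = 33.07 in²;  r_min = √(I/A) = √(39.38/33.07) = 1.091 in
L_e = K·L = 2 × 44.5 = 89.00 in
λ = L_e / r_min = 89.000 / 1.091 = 81.6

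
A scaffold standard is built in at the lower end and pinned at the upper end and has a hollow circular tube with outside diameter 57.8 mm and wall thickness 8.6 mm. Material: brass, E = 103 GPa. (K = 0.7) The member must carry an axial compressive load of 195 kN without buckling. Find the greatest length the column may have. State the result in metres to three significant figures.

Inner diameter d_i = 57.8 − 2×8.6 = 40.60 mm
I = π(d_o⁴ − d_i⁴)/64 = π(57.8⁴ − 40.60⁴)/64 = 4.145×10^5 mm⁴
I = 4.145×10^-7 m⁴
At the buckling limit P_cr = P = 1.950×10^5 N
From P_cr = π²EI/(K·L)²:  L = (1/K)·√(π²EI/P_cr) = (1/0.7)·√(π²×1.03×10^11×4.145×10^-7/1.950×10^5)
L = 2.10 m

L_max ≈ 2.10 m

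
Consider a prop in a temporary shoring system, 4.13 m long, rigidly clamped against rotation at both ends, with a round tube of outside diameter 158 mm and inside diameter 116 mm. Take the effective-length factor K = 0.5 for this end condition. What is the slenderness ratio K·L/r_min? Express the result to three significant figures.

λ ≈ 42.1

d_o = 158 mm, d_i = 116 mm
I = π(d_o⁴ − d_i⁴)/64 = π(158⁴ − 116.0⁴)/64 = 2.170×10^7 mm⁴
A = 9.038×10^3 mm²;  r_min = √(I/A) = √(2.170×10^7/9.038×10^3) = 49.00 mm
L_e = K·L = 0.5 × 4.13 m = 2.065 m = 2065.0 mm
λ = L_e / r_min = 2065.0 / 49.00 = 42.1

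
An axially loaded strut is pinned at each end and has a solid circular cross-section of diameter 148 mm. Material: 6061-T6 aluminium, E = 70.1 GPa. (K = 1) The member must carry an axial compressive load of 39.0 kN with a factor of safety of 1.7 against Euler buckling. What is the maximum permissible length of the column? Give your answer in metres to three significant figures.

I = πd⁴/64 = π×148⁴/64 = 2.355×10^7 mm⁴
I = 2.355×10^-5 m⁴
Required critical load P_cr = n·P = 1.7 × 39.0 = 66.30 kN = 6.630×10^4 N
From P_cr = π²EI/(K·L)²:  L = (1/K)·√(π²EI/P_cr) = (1/1)·√(π²×7.01×10^10×2.355×10^-5/6.630×10^4)
L = 15.7 m

L_max ≈ 15.7 m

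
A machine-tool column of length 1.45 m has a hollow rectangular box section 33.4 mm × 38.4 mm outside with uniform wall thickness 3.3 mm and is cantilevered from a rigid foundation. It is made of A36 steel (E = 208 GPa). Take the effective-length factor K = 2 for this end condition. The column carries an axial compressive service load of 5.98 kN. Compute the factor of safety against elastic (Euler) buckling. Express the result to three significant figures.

Inner dimensions: h_i = 38.4 − 2×3.3 = 31.80 mm, b_i = 33.4 − 2×3.3 = 26.80 mm
Weak-axis I_min = (h_o·b_o³ − h_i·b_i³)/12 with b_o = 33.4, b_i = 26.80 mm (shorter outer/inner sides).
I_min = (38.4×33.4³ − 31.80×26.80³)/12 = 6.822×10^4 mm⁴
I = 6.822×10^4 mm⁴ = 6.822×10^-8 m⁴
Effective length L_e = K·L = 2 × 1.45 = 2.900 m
P_cr = π²EI / L_e² = π² × 208×10⁹ × 6.822×10^-8 / 2.900² = 1.665×10^4 N
Factor of safety n = P_cr / P = 16.653 / 5.98 = 2.78

n ≈ 2.78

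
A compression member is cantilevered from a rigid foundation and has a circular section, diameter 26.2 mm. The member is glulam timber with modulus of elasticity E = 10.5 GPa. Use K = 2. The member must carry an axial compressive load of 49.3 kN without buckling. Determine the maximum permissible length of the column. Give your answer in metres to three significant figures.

I = πd⁴/64 = π×26.2⁴/64 = 2.313×10^4 mm⁴
I = 2.313×10^-8 m⁴
At the buckling limit P_cr = P = 4.930×10^4 N
From P_cr = π²EI/(K·L)²:  L = (1/K)·√(π²EI/P_cr) = (1/2)·√(π²×1.05×10^10×2.313×10^-8/4.930×10^4)
L = 0.110 m

L_max ≈ 0.110 m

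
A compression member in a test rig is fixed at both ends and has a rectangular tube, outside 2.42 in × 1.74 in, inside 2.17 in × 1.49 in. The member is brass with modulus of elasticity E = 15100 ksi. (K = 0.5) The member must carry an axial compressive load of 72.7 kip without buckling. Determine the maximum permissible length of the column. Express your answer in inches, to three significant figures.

L_max ≈ 61.7 in

Weak-axis I_min = (h_o·b_o³ − h_i·b_i³)/12 with b_o = 1.74, b_i = 1.490 in (shorter outer/inner sides).
I_min = (2.42×1.74³ − 2.170×1.490³)/12 = 0.4642 in⁴
At the buckling limit P_cr = P = 7.270×10^4 lb
From P_cr = π²EI/(K·L)²:  L = (1/K)·√(π²EI/P_cr) = (1/0.5)·√(π²×1.51×10^7×0.4642/7.270×10^4)
L = 61.7 in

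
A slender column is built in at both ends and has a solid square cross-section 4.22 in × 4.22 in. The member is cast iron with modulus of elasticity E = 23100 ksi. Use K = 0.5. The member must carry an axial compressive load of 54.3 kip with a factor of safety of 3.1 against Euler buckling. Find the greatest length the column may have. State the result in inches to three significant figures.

I = a⁴/12 = 4.22⁴/12 = 26.43 in⁴
Required critical load P_cr = n·P = 3.1 × 54.3 = 168.3 kip = 1.683×10^5 lb
From P_cr = π²EI/(K·L)²:  L = (1/K)·√(π²EI/P_cr) = (1/0.5)·√(π²×2.31×10^7×26.43/1.683×10^5)
L = 378 in

L_max ≈ 378 in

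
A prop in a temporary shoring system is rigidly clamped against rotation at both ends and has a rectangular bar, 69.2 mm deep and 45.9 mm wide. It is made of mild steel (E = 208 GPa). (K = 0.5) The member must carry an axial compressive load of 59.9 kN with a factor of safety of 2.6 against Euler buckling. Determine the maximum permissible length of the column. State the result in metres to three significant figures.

Buckling occurs about the weak axis: I_min = h·b³/12 with b = 45.9 mm (the shorter side).
I_min = 69.2×45.9³/12 = 5.577×10^5 mm⁴
I = 5.577×10^-7 m⁴
Required critical load P_cr = n·P = 2.6 × 59.9 = 155.7 kN = 1.557×10^5 N
From P_cr = π²EI/(K·L)²:  L = (1/K)·√(π²EI/P_cr) = (1/0.5)·√(π²×2.08×10^11×5.577×10^-7/1.557×10^5)
L = 5.42 m

L_max ≈ 5.42 m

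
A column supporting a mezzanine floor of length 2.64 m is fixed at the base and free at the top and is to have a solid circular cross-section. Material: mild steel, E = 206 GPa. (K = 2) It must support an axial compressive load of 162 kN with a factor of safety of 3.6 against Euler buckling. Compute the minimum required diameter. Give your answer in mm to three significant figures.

Required P_cr = n·P = 3.6 × 162 = 583.2 kN
L_e = K·L = 2 × 2.64 = 5.280 m
Required I = P_cr·L_e²/(π²E) = 5.832×10^5 × 5.280² / (π² × 2.06×10^11) = 7.997×10^-6 m⁴
I_req = 7.997×10^6 mm⁴
Solid circle: I = πd⁴/64  ⇒  d = (64I/π)^(1/4) = (64×7.997×10^6/π)^(1/4) = 113 mm

d ≈ 113 mm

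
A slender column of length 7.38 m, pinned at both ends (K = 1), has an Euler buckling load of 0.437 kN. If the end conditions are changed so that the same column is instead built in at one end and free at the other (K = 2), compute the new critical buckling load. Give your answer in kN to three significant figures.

P_cr ≈ 0.109 kN

P_cr ∝ 1/K², so P_cr,new = P_cr,old × (K_old/K_new)² = 0.437 × (1/2)²
= 0.437 × 0.2500 = 0.109 kN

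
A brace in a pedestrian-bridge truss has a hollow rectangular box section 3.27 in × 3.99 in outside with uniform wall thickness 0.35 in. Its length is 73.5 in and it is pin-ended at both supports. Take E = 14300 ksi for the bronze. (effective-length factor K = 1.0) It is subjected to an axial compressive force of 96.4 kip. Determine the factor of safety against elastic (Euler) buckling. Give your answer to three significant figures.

n ≈ 1.89

Inner dimensions: h_i = 3.99 − 2×0.35 = 3.290 in, b_i = 3.27 − 2×0.35 = 2.570 in
Weak-axis I_min = (h_o·b_o³ − h_i·b_i³)/12 with b_o = 3.27, b_i = 2.570 in (shorter outer/inner sides).
I_min = (3.99×3.27³ − 3.290×2.570³)/12 = 6.972 in⁴
Effective length L_e = K·L = 1 × 73.5 = 73.50 in
P_cr = π²EI / L_e² = π² × 14300×10³ × 6.972 / 73.50² = 1.822×10^5 lb
Factor of safety n = P_cr / P = 182.15 / 96.4 = 1.89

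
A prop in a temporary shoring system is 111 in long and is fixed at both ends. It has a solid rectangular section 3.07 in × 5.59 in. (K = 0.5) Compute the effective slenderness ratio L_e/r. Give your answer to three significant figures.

λ ≈ 62.6

Buckling occurs about the weak axis: I_min = h·b³/12 with b = 3.07 in (the shorter side).
I_min = 5.59×3.07³/12 = 13.48 in⁴
A = 17.16 in²;  r_min = √(I/A) = √(13.48/17.16) = 0.8862 in
L_e = K·L = 0.5 × 111 = 55.50 in
λ = L_e / r_min = 55.500 / 0.8862 = 62.6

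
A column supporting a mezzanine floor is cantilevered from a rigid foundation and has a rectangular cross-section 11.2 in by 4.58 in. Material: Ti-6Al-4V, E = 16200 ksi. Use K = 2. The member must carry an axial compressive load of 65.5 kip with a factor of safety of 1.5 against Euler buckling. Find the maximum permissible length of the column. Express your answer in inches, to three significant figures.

L_max ≈ 191 in

Buckling occurs about the weak axis: I_min = h·b³/12 with b = 4.58 in (the shorter side).
I_min = 11.2×4.58³/12 = 89.67 in⁴
Required critical load P_cr = n·P = 1.5 × 65.5 = 98.25 kip = 9.825×10^4 lb
From P_cr = π²EI/(K·L)²:  L = (1/K)·√(π²EI/P_cr) = (1/2)·√(π²×1.62×10^7×89.67/9.825×10^4)
L = 191 in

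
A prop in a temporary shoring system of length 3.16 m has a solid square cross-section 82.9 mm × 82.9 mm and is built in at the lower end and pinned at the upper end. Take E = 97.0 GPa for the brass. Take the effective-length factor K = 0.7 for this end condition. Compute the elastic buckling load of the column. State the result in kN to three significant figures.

I = a⁴/12 = 82.9⁴/12 = 3.936×10^6 mm⁴
I = 3.936×10^6 mm⁴ = 3.936×10^-6 m⁴
Effective length L_e = K·L = 0.7 × 3.16 = 2.212 m
P_cr = π²EI / L_e² = π² × 97.0×10⁹ × 3.936×10^-6 / 2.212² = 7.701×10^5 N

P_cr ≈ 770 kN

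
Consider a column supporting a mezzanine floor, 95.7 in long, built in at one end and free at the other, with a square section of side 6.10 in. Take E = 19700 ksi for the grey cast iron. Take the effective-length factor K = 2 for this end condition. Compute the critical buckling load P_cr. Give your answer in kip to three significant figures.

I = a⁴/12 = 6.10⁴/12 = 115.4 in⁴
Effective length L_e = K·L = 2 × 95.7 = 191.4 in
P_cr = π²EI / L_e² = π² × 19700×10³ × 115.4 / 191.4² = 6.124×10^5 lb

P_cr ≈ 612 kip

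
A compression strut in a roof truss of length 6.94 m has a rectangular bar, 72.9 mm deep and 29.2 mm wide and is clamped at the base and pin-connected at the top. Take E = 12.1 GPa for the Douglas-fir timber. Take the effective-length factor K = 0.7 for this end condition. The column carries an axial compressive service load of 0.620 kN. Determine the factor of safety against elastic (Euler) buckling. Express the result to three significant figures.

n ≈ 1.23

Buckling occurs about the weak axis: I_min = h·b³/12 with b = 29.2 mm (the shorter side).
I_min = 72.9×29.2³/12 = 1.512×10^5 mm⁴
I = 1.512×10^5 mm⁴ = 1.512×10^-7 m⁴
Effective length L_e = K·L = 0.7 × 6.94 = 4.858 m
P_cr = π²EI / L_e² = π² × 12.1×10⁹ × 1.512×10^-7 / 4.858² = 765.4 N
Factor of safety n = P_cr / P = 0.76536 / 0.620 = 1.23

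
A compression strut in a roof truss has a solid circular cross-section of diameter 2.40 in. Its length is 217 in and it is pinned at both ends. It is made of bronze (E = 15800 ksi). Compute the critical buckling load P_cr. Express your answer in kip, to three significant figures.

P_cr ≈ 5.39 kip

I = πd⁴/64 = π×2.40⁴/64 = 1.629 in⁴
Effective length L_e = K·L = 1 × 217 = 217.0 in
P_cr = π²EI / L_e² = π² × 15800×10³ × 1.629 / 217.0² = 5.393×10^3 lb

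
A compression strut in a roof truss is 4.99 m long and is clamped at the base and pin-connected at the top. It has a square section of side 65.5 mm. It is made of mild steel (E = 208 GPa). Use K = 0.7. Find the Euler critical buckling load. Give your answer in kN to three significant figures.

P_cr ≈ 258 kN

I = a⁴/12 = 65.5⁴/12 = 1.534×10^6 mm⁴
I = 1.534×10^6 mm⁴ = 1.534×10^-6 m⁴
Effective length L_e = K·L = 0.7 × 4.99 = 3.493 m
P_cr = π²EI / L_e² = π² × 208×10⁹ × 1.534×10^-6 / 3.493² = 2.581×10^5 N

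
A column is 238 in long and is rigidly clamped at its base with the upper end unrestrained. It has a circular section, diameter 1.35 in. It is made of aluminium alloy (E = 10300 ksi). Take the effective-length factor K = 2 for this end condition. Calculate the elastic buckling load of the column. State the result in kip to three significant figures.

I = πd⁴/64 = π×1.35⁴/64 = 0.1630 in⁴
Effective length L_e = K·L = 2 × 238 = 476.0 in
P_cr = π²EI / L_e² = π² × 10300×10³ × 0.1630 / 476.0² = 73.15 lb

P_cr ≈ 0.0732 kip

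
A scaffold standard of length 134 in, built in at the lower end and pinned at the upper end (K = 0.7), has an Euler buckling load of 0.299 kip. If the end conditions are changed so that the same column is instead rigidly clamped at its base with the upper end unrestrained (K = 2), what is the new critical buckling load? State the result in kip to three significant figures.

P_cr ∝ 1/K², so P_cr,new = P_cr,old × (K_old/K_new)² = 0.299 × (0.7/2)²
= 0.299 × 0.1225 = 0.0366 kip

P_cr ≈ 0.0366 kip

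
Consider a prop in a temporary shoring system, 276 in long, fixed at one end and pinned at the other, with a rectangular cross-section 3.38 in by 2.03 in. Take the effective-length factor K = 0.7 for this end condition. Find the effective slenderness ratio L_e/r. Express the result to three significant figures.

λ ≈ 330

Buckling occurs about the weak axis: I_min = h·b³/12 with b = 2.03 in (the shorter side).
I_min = 3.38×2.03³/12 = 2.356 in⁴
A = 6.861 in²;  r_min = √(I/A) = √(2.356/6.861) = 0.5860 in
L_e = K·L = 0.7 × 276 = 193.2 in
λ = L_e / r_min = 193.20 / 0.5860 = 330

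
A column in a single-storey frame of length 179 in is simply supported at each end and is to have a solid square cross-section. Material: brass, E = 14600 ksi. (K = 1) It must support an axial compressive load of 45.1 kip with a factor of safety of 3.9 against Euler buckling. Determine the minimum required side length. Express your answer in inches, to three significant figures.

a ≈ 4.65 in

Required P_cr = n·P = 3.9 × 45.1 = 175.9 kip
L_e = K·L = 1 × 179 = 179.0 in
Required I = P_cr·L_e²/(π²E) = 1.759×10^5 × 179.0² / (π² × 1.46×10^7) = 39.11 in⁴
Solid square: I = a⁴/12  ⇒  a = (12I)^(1/4) = (12×39.11)^(1/4) = 4.65 in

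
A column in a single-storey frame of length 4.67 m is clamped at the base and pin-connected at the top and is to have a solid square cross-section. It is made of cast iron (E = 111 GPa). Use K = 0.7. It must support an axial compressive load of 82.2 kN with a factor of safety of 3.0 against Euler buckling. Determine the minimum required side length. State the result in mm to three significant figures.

Required P_cr = n·P = 3.0 × 82.2 = 246.6 kN
L_e = K·L = 0.7 × 4.67 = 3.269 m
Required I = P_cr·L_e²/(π²E) = 2.466×10^5 × 3.269² / (π² × 1.11×10^11) = 2.405×10^-6 m⁴
I_req = 2.405×10^6 mm⁴
Solid square: I = a⁴/12  ⇒  a = (12I)^(1/4) = (12×2.405×10^6)^(1/4) = 73.3 mm

a ≈ 73.3 mm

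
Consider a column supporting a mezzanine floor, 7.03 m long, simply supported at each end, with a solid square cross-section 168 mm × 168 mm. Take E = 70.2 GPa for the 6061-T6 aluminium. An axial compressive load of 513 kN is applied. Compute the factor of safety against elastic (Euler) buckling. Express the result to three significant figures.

I = a⁴/12 = 168⁴/12 = 6.638×10^7 mm⁴
I = 6.638×10^7 mm⁴ = 6.638×10^-5 m⁴
Effective length L_e = K·L = 1 × 7.03 = 7.030 m
P_cr = π²EI / L_e² = π² × 70.2×10⁹ × 6.638×10^-5 / 7.030² = 9.306×10^5 N
Factor of safety n = P_cr / P = 930.64 / 513 = 1.81

n ≈ 1.81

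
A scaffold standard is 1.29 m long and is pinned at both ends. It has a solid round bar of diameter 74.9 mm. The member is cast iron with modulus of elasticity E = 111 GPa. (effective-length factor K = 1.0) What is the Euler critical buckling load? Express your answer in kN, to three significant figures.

I = πd⁴/64 = π×74.9⁴/64 = 1.545×10^6 mm⁴
I = 1.545×10^6 mm⁴ = 1.545×10^-6 m⁴
Effective length L_e = K·L = 1 × 1.29 = 1.290 m
P_cr = π²EI / L_e² = π² × 111×10⁹ × 1.545×10^-6 / 1.290² = 1.017×10^6 N

P_cr ≈ 1020 kN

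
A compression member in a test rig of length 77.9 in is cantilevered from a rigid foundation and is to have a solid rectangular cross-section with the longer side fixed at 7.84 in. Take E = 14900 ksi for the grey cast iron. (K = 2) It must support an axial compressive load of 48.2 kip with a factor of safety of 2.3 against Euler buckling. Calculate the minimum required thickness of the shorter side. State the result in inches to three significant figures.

b ≈ 3.04 in

Required P_cr = n·P = 2.3 × 48.2 = 110.9 kip
L_e = K·L = 2 × 77.9 = 155.8 in
Required I = P_cr·L_e²/(π²E) = 1.109×10^5 × 155.8² / (π² × 1.49×10^7) = 18.30 in⁴
Rectangle, weak axis: I_min = h·b³/12 with h = 7.84 in fixed  ⇒  b = (12I/h)^(1/3) = 3.04 in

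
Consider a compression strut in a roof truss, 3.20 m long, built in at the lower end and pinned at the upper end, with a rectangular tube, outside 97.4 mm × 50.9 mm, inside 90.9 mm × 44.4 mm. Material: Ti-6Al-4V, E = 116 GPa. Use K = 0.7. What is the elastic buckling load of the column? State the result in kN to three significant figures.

Weak-axis I_min = (h_o·b_o³ − h_i·b_i³)/12 with b_o = 50.9, b_i = 44.40 mm (shorter outer/inner sides).
I_min = (97.4×50.9³ − 90.90×44.40³)/12 = 4.073×10^5 mm⁴
I = 4.073×10^5 mm⁴ = 4.073×10^-7 m⁴
Effective length L_e = K·L = 0.7 × 3.20 = 2.240 m
P_cr = π²EI / L_e² = π² × 116×10⁹ × 4.073×10^-7 / 2.240² = 9.294×10^4 N

P_cr ≈ 92.9 kN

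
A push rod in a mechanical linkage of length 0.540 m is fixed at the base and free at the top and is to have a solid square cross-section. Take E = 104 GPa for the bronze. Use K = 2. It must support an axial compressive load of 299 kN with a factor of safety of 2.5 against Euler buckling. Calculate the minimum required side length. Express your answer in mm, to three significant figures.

a ≈ 56.5 mm

Required P_cr = n·P = 2.5 × 299 = 747.5 kN
L_e = K·L = 2 × 0.540 = 1.080 m
Required I = P_cr·L_e²/(π²E) = 7.475×10^5 × 1.080² / (π² × 1.04×10^11) = 8.494×10^-7 m⁴
I_req = 8.494×10^5 mm⁴
Solid square: I = a⁴/12  ⇒  a = (12I)^(1/4) = (12×8.494×10^5)^(1/4) = 56.5 mm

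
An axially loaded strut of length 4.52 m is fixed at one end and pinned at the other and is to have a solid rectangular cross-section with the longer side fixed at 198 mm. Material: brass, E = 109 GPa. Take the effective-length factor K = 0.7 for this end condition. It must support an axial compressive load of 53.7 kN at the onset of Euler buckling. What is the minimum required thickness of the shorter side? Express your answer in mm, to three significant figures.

L_e = K·L = 0.7 × 4.52 = 3.164 m
Required I = P_cr·L_e²/(π²E) = 5.370×10^4 × 3.164² / (π² × 1.09×10^11) = 4.997×10^-7 m⁴
I_req = 4.997×10^5 mm⁴
Rectangle, weak axis: I_min = h·b³/12 with h = 198 mm fixed  ⇒  b = (12I/h)^(1/3) = 31.2 mm

b ≈ 31.2 mm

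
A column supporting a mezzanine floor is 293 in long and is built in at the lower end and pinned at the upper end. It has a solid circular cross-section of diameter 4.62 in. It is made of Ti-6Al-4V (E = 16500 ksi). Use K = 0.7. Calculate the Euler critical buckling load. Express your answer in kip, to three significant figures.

I = πd⁴/64 = π×4.62⁴/64 = 22.36 in⁴
Effective length L_e = K·L = 0.7 × 293 = 205.1 in
P_cr = π²EI / L_e² = π² × 16500×10³ × 22.36 / 205.1² = 8.657×10^4 lb

P_cr ≈ 86.6 kip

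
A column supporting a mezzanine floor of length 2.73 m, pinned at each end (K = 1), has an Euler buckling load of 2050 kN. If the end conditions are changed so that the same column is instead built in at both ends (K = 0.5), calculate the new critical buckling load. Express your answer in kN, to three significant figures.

P_cr ∝ 1/K², so P_cr,new = P_cr,old × (K_old/K_new)² = 2050 × (1/0.5)²
= 2050 × 4.000 = 8200 kN

P_cr ≈ 8200 kN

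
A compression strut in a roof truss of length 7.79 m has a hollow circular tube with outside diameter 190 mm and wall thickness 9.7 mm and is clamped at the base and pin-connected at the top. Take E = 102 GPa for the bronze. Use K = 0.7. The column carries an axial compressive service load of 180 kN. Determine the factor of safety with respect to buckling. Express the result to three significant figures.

Inner diameter d_i = 190 − 2×9.7 = 170.6 mm
I = π(d_o⁴ − d_i⁴)/64 = π(190⁴ − 170.6⁴)/64 = 2.239×10^7 mm⁴
I = 2.239×10^7 mm⁴ = 2.239×10^-5 m⁴
Effective length L_e = K·L = 0.7 × 7.79 = 5.453 m
P_cr = π²EI / L_e² = π² × 102×10⁹ × 2.239×10^-5 / 5.453² = 7.581×10^5 N
Factor of safety n = P_cr / P = 758.06 / 180 = 4.21

n ≈ 4.21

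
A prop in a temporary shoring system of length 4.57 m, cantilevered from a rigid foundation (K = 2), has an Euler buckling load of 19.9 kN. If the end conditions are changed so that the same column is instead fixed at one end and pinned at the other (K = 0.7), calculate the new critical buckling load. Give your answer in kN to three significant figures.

P_cr ≈ 162 kN

P_cr ∝ 1/K², so P_cr,new = P_cr,old × (K_old/K_new)² = 19.9 × (2/0.7)²
= 19.9 × 8.163 = 162 kN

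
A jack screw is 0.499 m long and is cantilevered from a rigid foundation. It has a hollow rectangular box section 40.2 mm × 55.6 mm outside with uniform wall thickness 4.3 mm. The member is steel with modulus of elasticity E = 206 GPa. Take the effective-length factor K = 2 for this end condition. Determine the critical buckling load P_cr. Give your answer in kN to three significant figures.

P_cr ≈ 362 kN

Inner dimensions: h_i = 55.6 − 2×4.3 = 47.00 mm, b_i = 40.2 − 2×4.3 = 31.60 mm
Weak-axis I_min = (h_o·b_o³ − h_i·b_i³)/12 with b_o = 40.2, b_i = 31.60 mm (shorter outer/inner sides).
I_min = (55.6×40.2³ − 47.00×31.60³)/12 = 1.774×10^5 mm⁴
I = 1.774×10^5 mm⁴ = 1.774×10^-7 m⁴
Effective length L_e = K·L = 2 × 0.499 = 0.9980 m
P_cr = π²EI / L_e² = π² × 206×10⁹ × 1.774×10^-7 / 0.9980² = 3.622×10^5 N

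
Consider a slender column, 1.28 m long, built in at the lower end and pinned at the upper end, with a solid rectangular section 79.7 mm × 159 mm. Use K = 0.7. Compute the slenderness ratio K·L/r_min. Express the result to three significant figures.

Buckling occurs about the weak axis: I_min = h·b³/12 with b = 79.7 mm (the shorter side).
I_min = 159×79.7³/12 = 6.708×10^6 mm⁴
A = 1.267×10^4 mm²;  r_min = √(I/A) = √(6.708×10^6/1.267×10^4) = 23.01 mm
L_e = K·L = 0.7 × 1.28 m = 0.8960 m = 896.00 mm
λ = L_e / r_min = 896.00 / 23.01 = 38.9

λ ≈ 38.9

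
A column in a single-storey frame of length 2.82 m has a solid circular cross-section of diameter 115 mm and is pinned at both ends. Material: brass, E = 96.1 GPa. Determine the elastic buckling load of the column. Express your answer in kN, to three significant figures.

I = πd⁴/64 = π×115⁴/64 = 8.585×10^6 mm⁴
I = 8.585×10^6 mm⁴ = 8.585×10^-6 m⁴
Effective length L_e = K·L = 1 × 2.82 = 2.820 m
P_cr = π²EI / L_e² = π² × 96.1×10⁹ × 8.585×10^-6 / 2.820² = 1.024×10^6 N

P_cr ≈ 1020 kN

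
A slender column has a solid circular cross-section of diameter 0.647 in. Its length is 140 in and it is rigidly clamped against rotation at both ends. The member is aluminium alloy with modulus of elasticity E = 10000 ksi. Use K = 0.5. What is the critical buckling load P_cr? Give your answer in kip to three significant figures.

I = πd⁴/64 = π×0.647⁴/64 = 8.602×10^-3 in⁴
Effective length L_e = K·L = 0.5 × 140 = 70.00 in
P_cr = π²EI / L_e² = π² × 10000×10³ × 8.602×10^-3 / 70.00² = 173.3 lb

P_cr ≈ 0.173 kip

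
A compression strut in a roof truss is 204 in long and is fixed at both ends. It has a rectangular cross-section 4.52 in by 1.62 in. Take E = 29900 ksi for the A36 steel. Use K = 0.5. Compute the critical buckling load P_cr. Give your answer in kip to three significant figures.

P_cr ≈ 45.4 kip

Buckling occurs about the weak axis: I_min = h·b³/12 with b = 1.62 in (the shorter side).
I_min = 4.52×1.62³/12 = 1.601 in⁴
Effective length L_e = K·L = 0.5 × 204 = 102.0 in
P_cr = π²EI / L_e² = π² × 29900×10³ × 1.601 / 102.0² = 4.542×10^4 lb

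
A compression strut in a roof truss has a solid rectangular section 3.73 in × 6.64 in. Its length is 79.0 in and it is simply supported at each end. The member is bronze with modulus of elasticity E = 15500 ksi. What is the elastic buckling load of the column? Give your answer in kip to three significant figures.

P_cr ≈ 704 kip

Buckling occurs about the weak axis: I_min = h·b³/12 with b = 3.73 in (the shorter side).
I_min = 6.64×3.73³/12 = 28.72 in⁴
Effective length L_e = K·L = 1 × 79.0 = 79.00 in
P_cr = π²EI / L_e² = π² × 15500×10³ × 28.72 / 79.00² = 7.039×10^5 lb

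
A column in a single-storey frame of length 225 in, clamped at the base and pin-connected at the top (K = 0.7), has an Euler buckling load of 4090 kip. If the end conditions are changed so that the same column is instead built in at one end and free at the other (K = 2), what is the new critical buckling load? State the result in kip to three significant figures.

P_cr ∝ 1/K², so P_cr,new = P_cr,old × (K_old/K_new)² = 4090 × (0.7/2)²
= 4090 × 0.1225 = 501 kip

P_cr ≈ 501 kip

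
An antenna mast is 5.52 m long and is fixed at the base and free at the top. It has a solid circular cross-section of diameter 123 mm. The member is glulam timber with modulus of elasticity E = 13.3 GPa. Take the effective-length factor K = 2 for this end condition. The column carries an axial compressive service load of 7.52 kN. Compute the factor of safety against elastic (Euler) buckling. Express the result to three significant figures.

n ≈ 1.61

I = πd⁴/64 = π×123⁴/64 = 1.124×10^7 mm⁴
I = 1.124×10^7 mm⁴ = 1.124×10^-5 m⁴
Effective length L_e = K·L = 2 × 5.52 = 11.04 m
P_cr = π²EI / L_e² = π² × 13.3×10⁹ × 1.124×10^-5 / 11.04² = 1.210×10^4 N
Factor of safety n = P_cr / P = 12.101 / 7.52 = 1.61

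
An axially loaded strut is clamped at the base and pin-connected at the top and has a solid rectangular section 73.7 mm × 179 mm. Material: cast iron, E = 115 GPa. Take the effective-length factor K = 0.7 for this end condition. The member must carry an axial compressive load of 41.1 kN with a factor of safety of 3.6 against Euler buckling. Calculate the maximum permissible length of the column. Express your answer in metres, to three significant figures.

L_max ≈ 9.67 m

Buckling occurs about the weak axis: I_min = h·b³/12 with b = 73.7 mm (the shorter side).
I_min = 179×73.7³/12 = 5.971×10^6 mm⁴
I = 5.971×10^-6 m⁴
Required critical load P_cr = n·P = 3.6 × 41.1 = 148.0 kN = 1.480×10^5 N
From P_cr = π²EI/(K·L)²:  L = (1/K)·√(π²EI/P_cr) = (1/0.7)·√(π²×1.15×10^11×5.971×10^-6/1.480×10^5)
L = 9.67 m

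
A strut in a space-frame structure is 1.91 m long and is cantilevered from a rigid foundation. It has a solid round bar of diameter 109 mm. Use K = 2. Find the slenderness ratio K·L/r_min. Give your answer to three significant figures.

For a solid circle r = d/4 = 109/4 = 27.25 mm
L_e = K·L = 2 × 1.91 m = 3.820 m = 3820.0 mm
λ = L_e / r_min = 3820.0 / 27.25 = 140

λ ≈ 140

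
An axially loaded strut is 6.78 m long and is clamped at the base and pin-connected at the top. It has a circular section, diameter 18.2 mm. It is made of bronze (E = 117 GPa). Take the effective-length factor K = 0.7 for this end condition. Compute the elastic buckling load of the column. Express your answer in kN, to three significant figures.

I = πd⁴/64 = π×18.2⁴/64 = 5.386×10^3 mm⁴
I = 5.386×10^3 mm⁴ = 5.386×10^-9 m⁴
Effective length L_e = K·L = 0.7 × 6.78 = 4.746 m
P_cr = π²EI / L_e² = π² × 117×10⁹ × 5.386×10^-9 / 4.746² = 276.1 N

P_cr ≈ 0.276 kN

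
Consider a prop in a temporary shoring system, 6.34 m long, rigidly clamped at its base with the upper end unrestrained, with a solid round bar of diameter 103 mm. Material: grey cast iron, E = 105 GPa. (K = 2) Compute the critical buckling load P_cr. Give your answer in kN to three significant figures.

I = πd⁴/64 = π×103⁴/64 = 5.525×10^6 mm⁴
I = 5.525×10^6 mm⁴ = 5.525×10^-6 m⁴
Effective length L_e = K·L = 2 × 6.34 = 12.68 m
P_cr = π²EI / L_e² = π² × 105×10⁹ × 5.525×10^-6 / 12.68² = 3.561×10^4 N

P_cr ≈ 35.6 kN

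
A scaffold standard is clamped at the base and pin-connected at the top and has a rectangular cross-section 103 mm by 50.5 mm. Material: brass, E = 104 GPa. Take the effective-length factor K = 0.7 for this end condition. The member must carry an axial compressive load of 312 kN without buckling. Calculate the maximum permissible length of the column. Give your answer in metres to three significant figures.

Buckling occurs about the weak axis: I_min = h·b³/12 with b = 50.5 mm (the shorter side).
I_min = 103×50.5³/12 = 1.105×10^6 mm⁴
I = 1.105×10^-6 m⁴
At the buckling limit P_cr = P = 3.120×10^5 N
From P_cr = π²EI/(K·L)²:  L = (1/K)·√(π²EI/P_cr) = (1/0.7)·√(π²×1.04×10^11×1.105×10^-6/3.120×10^5)
L = 2.72 m

L_max ≈ 2.72 m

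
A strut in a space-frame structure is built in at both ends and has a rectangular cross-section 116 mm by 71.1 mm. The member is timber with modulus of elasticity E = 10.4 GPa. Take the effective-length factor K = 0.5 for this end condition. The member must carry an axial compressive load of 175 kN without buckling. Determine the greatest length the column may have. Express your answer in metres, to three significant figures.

L_max ≈ 2.86 m

Buckling occurs about the weak axis: I_min = h·b³/12 with b = 71.1 mm (the shorter side).
I_min = 116×71.1³/12 = 3.474×10^6 mm⁴
I = 3.474×10^-6 m⁴
At the buckling limit P_cr = P = 1.750×10^5 N
From P_cr = π²EI/(K·L)²:  L = (1/K)·√(π²EI/P_cr) = (1/0.5)·√(π²×1.04×10^10×3.474×10^-6/1.750×10^5)
L = 2.86 m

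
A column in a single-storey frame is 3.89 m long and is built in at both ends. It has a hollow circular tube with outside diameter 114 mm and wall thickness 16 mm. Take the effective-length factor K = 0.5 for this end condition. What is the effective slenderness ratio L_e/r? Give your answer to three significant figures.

λ ≈ 55.4

Inner diameter d_i = 114 − 2×16 = 82.00 mm
I = π(d_o⁴ − d_i⁴)/64 = π(114⁴ − 82.00⁴)/64 = 6.071×10^6 mm⁴
A = 4.926×10^3 mm²;  r_min = √(I/A) = √(6.071×10^6/4.926×10^3) = 35.11 mm
L_e = K·L = 0.5 × 3.89 m = 1.945 m = 1945.0 mm
λ = L_e / r_min = 1945.0 / 35.11 = 55.4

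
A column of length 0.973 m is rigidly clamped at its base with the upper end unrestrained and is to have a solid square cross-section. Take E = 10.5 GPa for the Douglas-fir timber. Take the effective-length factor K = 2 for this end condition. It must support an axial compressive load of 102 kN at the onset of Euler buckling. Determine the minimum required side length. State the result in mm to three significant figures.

L_e = K·L = 2 × 0.973 = 1.946 m
Required I = P_cr·L_e²/(π²E) = 1.020×10^5 × 1.946² / (π² × 1.05×10^10) = 3.727×10^-6 m⁴
I_req = 3.727×10^6 mm⁴
Solid square: I = a⁴/12  ⇒  a = (12I)^(1/4) = (12×3.727×10^6)^(1/4) = 81.8 mm

a ≈ 81.8 mm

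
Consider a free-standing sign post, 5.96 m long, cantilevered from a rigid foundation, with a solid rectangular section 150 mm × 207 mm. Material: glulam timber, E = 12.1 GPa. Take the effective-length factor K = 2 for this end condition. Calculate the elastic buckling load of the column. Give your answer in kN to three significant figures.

P_cr ≈ 48.9 kN

Buckling occurs about the weak axis: I_min = h·b³/12 with b = 150 mm (the shorter side).
I_min = 207×150³/12 = 5.822×10^7 mm⁴
I = 5.822×10^7 mm⁴ = 5.822×10^-5 m⁴
Effective length L_e = K·L = 2 × 5.96 = 11.92 m
P_cr = π²EI / L_e² = π² × 12.1×10⁹ × 5.822×10^-5 / 11.92² = 4.893×10^4 N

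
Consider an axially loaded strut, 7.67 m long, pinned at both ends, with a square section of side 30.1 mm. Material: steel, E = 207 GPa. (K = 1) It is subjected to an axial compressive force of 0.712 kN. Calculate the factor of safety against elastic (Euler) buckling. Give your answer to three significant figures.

I = a⁴/12 = 30.1⁴/12 = 6.840×10^4 mm⁴
I = 6.840×10^4 mm⁴ = 6.840×10^-8 m⁴
Effective length L_e = K·L = 1 × 7.67 = 7.670 m
P_cr = π²EI / L_e² = π² × 207×10⁹ × 6.840×10^-8 / 7.670² = 2.376×10^3 N
Factor of safety n = P_cr / P = 2.3755 / 0.712 = 3.34

n ≈ 3.34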